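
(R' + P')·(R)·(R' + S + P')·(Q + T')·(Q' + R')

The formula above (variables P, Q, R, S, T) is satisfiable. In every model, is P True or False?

False

Suppose P = 1.
From the singleton clause (R'), R = 0.
Now (R) is unsatisfied and unit — conflict.
So every satisfying assignment has P = False.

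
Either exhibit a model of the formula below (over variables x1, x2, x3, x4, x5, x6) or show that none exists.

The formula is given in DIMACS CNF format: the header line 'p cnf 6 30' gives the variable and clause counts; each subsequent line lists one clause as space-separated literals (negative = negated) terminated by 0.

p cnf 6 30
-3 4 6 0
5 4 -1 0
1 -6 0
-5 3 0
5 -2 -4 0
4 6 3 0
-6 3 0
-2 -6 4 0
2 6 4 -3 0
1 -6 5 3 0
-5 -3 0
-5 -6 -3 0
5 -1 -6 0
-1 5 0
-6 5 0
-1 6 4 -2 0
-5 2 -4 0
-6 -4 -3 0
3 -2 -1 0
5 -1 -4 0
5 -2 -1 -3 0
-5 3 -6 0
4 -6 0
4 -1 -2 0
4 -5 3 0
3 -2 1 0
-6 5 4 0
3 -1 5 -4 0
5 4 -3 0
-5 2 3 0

x1=False; x2=False; x3=False; x4=True; x5=False; x6=False

Branch on x1: set x1 = False.
The clause (¬x6) is unit, so x6 = False.
Branch on x3: set x3 = False.
The clause (¬x5) is unit, so x5 = False.
The clause (x4) is unit, so x4 = True.
The clause (¬x2) is unit, so x2 = False.
This assignment satisfies each clause.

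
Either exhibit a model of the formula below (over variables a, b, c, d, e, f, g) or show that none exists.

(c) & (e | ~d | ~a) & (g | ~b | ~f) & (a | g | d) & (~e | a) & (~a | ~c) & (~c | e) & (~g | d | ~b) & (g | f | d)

Unit clause (c) forces c = 1.
Unit clause (~a) forces a = 0.
Unit clause (~e) forces e = 0.
But (e) is also a unit clause — contradiction.

UNSATISFIABLE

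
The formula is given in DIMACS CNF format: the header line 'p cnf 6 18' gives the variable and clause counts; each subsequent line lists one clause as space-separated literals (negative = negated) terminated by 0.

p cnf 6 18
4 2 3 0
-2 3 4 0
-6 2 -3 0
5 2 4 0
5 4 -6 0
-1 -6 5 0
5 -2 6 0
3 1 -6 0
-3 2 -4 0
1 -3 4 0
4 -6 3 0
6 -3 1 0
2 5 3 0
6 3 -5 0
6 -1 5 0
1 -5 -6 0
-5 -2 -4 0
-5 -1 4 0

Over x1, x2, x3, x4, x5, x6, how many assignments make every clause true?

2

There are 2^6 = 64 truth assignments over (x1, x2, x3, x4, x5, x6).
Split on x5. With x5 = True, the clauses containing x5 are satisfied and ¬x5 drops from the rest; 1 of the 2^5 = 32 assignments to the other variables satisfy what remains.
With x5 = False, by the same count on the reduced clause set, 1 assignment works.
(One model: x1=F, x2=T, x3=T, x4=T, x5=F, x6=T.)
Total: 1 + 1 = 2.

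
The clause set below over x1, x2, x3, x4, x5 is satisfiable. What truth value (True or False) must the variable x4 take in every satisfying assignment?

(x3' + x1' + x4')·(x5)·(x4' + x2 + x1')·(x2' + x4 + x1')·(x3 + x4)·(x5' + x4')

Suppose x4 = 1.
From the singleton clause (x5), x5 = 1.
But (x5') is also a unit clause — contradiction.
So every satisfying assignment has x4 = False.

False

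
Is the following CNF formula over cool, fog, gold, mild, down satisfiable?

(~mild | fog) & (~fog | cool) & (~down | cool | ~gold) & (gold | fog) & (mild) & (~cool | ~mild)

No

Unit clause (mild) forces mild = 1.
Unit clause (fog) forces fog = 1.
Unit clause (cool) forces cool = 1.
Now (~cool) is unsatisfied and unit — conflict.
No assignment satisfies every clause.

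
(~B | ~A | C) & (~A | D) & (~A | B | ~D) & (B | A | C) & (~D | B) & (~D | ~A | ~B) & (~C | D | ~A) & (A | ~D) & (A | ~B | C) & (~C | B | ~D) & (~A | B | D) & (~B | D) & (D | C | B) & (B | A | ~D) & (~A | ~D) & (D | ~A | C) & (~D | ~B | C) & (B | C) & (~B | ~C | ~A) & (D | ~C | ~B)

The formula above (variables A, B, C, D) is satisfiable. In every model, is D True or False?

Suppose D = 1.
From the singleton clause (B), B = 1.
From the singleton clause (~A), A = 0.
Now (A) is unsatisfied and unit — conflict.
So every satisfying assignment has D = False.

False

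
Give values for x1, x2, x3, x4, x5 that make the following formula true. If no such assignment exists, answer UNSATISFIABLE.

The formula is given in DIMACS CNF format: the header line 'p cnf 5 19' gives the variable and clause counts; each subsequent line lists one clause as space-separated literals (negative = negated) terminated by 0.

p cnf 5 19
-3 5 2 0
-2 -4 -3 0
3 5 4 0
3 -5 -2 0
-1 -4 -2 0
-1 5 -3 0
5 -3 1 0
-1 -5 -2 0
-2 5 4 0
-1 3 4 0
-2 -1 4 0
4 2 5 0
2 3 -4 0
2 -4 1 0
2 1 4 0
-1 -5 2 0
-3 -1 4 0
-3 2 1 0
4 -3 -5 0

x1: False,  x2: True,  x3: False,  x4: True,  x5: False

Try x3 = False.
Try x5 = False.
The clause (x4) is unit, so x4 = True.
The clause (x2) is unit, so x2 = True.
The clause (¬x1) is unit, so x1 = False.
All clauses are satisfied.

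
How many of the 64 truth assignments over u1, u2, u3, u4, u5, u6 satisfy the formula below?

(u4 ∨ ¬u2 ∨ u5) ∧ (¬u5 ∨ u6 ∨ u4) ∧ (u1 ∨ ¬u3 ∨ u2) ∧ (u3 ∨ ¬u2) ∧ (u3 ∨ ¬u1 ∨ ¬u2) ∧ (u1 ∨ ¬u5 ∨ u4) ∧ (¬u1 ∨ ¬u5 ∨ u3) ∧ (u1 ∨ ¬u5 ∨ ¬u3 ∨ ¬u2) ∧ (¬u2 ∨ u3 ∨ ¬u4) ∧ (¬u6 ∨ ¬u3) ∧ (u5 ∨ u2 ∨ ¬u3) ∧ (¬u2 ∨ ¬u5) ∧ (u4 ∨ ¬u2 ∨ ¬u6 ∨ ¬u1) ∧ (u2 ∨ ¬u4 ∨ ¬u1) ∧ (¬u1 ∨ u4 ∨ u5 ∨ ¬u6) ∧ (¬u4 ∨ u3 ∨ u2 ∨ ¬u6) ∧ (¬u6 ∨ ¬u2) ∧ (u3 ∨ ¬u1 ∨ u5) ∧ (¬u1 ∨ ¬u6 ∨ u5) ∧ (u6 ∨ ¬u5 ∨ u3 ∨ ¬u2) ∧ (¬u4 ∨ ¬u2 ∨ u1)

There are 2^6 = 64 truth assignments over (u1, u2, u3, u4, u5, u6).
Split on u5. With u5 = True, the clauses containing u5 are satisfied and ¬u5 drops from the rest; 1 of the 2^5 = 32 assignments to the other variables satisfy what remains.
With u5 = False, by the same count on the reduced clause set, 4 assignments work.
Total: 1 + 4 = 5.

5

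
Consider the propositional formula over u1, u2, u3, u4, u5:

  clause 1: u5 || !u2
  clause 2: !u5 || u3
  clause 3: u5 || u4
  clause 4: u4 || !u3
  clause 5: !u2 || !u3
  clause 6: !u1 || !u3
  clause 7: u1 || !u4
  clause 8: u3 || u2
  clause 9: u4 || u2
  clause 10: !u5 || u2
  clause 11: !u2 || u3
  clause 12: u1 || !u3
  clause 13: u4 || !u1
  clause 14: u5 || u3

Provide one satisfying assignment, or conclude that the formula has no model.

Branch on u5: set u5 = true.
From the singleton clause (u3), u3 = true.
From the singleton clause (u4), u4 = true.
From the singleton clause (!u2), u2 = false.
Now (u2) is unsatisfied and unit — conflict.
So u5 must be the other value — set u5 = false.
From the singleton clause (!u2), u2 = false.
From the singleton clause (u4), u4 = true.
From the singleton clause (u1), u1 = true.
From the singleton clause (!u3), u3 = false.
Now (u3) is unsatisfied and unit — conflict.
Neither u5 = true nor u5 = false works.

UNSATISFIABLE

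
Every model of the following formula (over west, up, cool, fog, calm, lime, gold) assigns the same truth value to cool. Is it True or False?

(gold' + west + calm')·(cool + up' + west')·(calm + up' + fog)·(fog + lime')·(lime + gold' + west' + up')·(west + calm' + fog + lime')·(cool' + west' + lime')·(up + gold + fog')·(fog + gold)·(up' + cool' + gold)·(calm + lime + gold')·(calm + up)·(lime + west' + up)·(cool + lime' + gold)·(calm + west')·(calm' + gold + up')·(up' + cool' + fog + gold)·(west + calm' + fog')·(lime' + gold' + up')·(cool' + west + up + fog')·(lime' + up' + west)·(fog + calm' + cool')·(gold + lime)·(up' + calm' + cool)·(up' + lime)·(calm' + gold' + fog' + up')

False

Suppose cool = 1.
Case fog = 1:
Case west = 0:
(calm') alone gives calm = 0.
(up) alone gives up = 1.
(gold) alone gives gold = 1.
(lime) alone gives lime = 1.
Now (lime') is unsatisfied and unit — conflict.
Undo west and try west = 1.
(lime') alone gives lime = 0.
(up) alone gives up = 1.
Now (up') is unsatisfied and unit — conflict.
Both values of west lead to a conflict.
Undo fog and try fog = 0.
(lime') alone gives lime = 0.
(gold) alone gives gold = 1.
(calm) alone gives calm = 1.
Now (calm') is unsatisfied and unit — conflict.
Both values of fog lead to a conflict.
So every satisfying assignment has cool = False.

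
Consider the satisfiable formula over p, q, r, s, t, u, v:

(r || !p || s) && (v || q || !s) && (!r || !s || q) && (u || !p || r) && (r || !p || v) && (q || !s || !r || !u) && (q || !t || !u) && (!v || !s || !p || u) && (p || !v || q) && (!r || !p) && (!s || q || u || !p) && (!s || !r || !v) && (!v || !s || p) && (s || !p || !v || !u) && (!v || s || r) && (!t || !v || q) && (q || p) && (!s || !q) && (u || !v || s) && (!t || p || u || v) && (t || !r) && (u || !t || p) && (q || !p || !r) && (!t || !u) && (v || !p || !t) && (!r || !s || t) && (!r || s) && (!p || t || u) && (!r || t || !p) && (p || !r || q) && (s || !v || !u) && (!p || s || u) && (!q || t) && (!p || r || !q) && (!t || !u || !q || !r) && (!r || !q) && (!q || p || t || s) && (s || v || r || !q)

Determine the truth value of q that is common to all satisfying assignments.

Suppose q = true.
(!s) alone gives s = false.
(!r) alone gives r = false.
(!p) alone gives p = false.
(!v) alone gives v = false.
That conflicts with the unit clause (v).
So every satisfying assignment has q = False.

False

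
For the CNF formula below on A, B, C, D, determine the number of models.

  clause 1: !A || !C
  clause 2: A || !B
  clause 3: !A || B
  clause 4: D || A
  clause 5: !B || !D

There are 2^4 = 16 truth assignments over (A, B, C, D).
Check each against the 5 clauses (columns in the order A, B, C, D):
  F F F F  ✗ fails (D || A)
  F F F T  ✓ satisfies all
  F F T F  ✗ fails (D || A)
  F F T T  ✓ satisfies all
  F T F F  ✗ fails (A || !B)
  F T F T  ✗ fails (A || !B)
  F T T F  ✗ fails (A || !B)
  F T T T  ✗ fails (A || !B)
  T F F F  ✗ fails (!A || B)
  T F F T  ✗ fails (!A || B)
  T F T F  ✗ fails (!A || !C)
  T F T T  ✗ fails (!A || !C)
  T T F F  ✓ satisfies all
  T T F T  ✗ fails (!B || !D)
  T T T F  ✗ fails (!A || !C)
  T T T T  ✗ fails (!A || !C)
3 of the 16 rows are models.

3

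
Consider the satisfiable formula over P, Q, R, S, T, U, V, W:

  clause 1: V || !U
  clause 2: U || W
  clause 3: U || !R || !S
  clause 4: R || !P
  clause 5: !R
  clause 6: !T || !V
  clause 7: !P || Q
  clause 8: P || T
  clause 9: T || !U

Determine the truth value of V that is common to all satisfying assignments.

Suppose V = true.
(!R) alone gives R = false.
(!P) alone gives P = false.
(!T) alone gives T = false.
Now (T) is unsatisfied and unit — conflict.
So every satisfying assignment has V = False.

False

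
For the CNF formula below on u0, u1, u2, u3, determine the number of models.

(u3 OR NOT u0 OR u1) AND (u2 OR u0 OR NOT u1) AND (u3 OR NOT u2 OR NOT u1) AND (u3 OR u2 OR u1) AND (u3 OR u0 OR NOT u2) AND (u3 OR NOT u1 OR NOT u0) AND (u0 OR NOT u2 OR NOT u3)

There are 2^4 = 16 truth assignments over (u0, u1, u2, u3).
Check each against the 7 clauses (columns in the order u0, u1, u2, u3):
  F F F F  ✗ fails (u3 OR u2 OR u1)
  F F F T  ✓ satisfies all
  F F T F  ✗ fails (u3 OR u0 OR NOT u2)
  F F T T  ✗ fails (u0 OR NOT u2 OR NOT u3)
  F T F F  ✗ fails (u2 OR u0 OR NOT u1)
  F T F T  ✗ fails (u2 OR u0 OR NOT u1)
  F T T F  ✗ fails (u3 OR NOT u2 OR NOT u1)
  F T T T  ✗ fails (u0 OR NOT u2 OR NOT u3)
  T F F F  ✗ fails (u3 OR NOT u0 OR u1)
  T F F T  ✓ satisfies all
  T F T F  ✗ fails (u3 OR NOT u0 OR u1)
  T F T T  ✓ satisfies all
  T T F F  ✗ fails (u3 OR NOT u1 OR NOT u0)
  T T F T  ✓ satisfies all
  T T T F  ✗ fails (u3 OR NOT u2 OR NOT u1)
  T T T T  ✓ satisfies all
5 of the 16 rows are models.

5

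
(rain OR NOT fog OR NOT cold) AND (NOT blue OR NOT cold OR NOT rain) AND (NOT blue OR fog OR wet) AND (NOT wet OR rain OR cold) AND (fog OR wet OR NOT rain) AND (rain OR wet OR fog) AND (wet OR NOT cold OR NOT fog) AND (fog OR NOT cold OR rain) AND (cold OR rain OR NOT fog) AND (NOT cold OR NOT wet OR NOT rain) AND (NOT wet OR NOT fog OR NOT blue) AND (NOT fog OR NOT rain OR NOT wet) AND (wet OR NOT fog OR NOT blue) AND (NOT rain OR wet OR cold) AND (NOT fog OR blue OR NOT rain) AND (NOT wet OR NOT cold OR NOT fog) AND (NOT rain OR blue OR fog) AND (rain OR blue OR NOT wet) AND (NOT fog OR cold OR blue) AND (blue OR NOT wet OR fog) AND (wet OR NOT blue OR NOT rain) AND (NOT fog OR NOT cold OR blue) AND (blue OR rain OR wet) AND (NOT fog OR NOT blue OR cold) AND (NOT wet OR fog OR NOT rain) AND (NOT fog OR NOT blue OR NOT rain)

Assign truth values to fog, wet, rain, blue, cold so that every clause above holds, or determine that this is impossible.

Case rain = true:
Case blue = false:
From the singleton clause (NOT fog), fog = false.
That conflicts with the unit clause (fog).
Backtrack on blue: now try blue = true.
From the singleton clause (NOT cold), cold = false.
From the singleton clause (wet), wet = true.
From the singleton clause (NOT fog), fog = false.
That conflicts with the unit clause (fog).
Both values of blue lead to a conflict.
Backtrack on rain: now try rain = false.
Case fog = false:
From the singleton clause (wet), wet = true.
From the singleton clause (cold), cold = true.
That conflicts with the unit clause (NOT cold).
Backtrack on fog: now try fog = true.
From the singleton clause (NOT cold), cold = false.
That conflicts with the unit clause (cold).
Both values of fog lead to a conflict.
Both values of rain lead to a conflict.

UNSATISFIABLE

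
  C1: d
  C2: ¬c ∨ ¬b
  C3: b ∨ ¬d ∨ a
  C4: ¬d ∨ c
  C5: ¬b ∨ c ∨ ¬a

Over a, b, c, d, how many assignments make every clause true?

1

There are 2^4 = 16 truth assignments over (a, b, c, d).
Check each against the 5 clauses (columns in the order a, b, c, d):
  F F F F  ✗ fails (d)
  F F F T  ✗ fails (b ∨ ¬d ∨ a)
  F F T F  ✗ fails (d)
  F F T T  ✗ fails (b ∨ ¬d ∨ a)
  F T F F  ✗ fails (d)
  F T F T  ✗ fails (¬d ∨ c)
  F T T F  ✗ fails (d)
  F T T T  ✗ fails (¬c ∨ ¬b)
  T F F F  ✗ fails (d)
  T F F T  ✗ fails (¬d ∨ c)
  T F T F  ✗ fails (d)
  T F T T  ✓ satisfies all
  T T F F  ✗ fails (d)
  T T F T  ✗ fails (¬d ∨ c)
  T T T F  ✗ fails (d)
  T T T T  ✗ fails (¬c ∨ ¬b)
1 of the 16 rows is a model.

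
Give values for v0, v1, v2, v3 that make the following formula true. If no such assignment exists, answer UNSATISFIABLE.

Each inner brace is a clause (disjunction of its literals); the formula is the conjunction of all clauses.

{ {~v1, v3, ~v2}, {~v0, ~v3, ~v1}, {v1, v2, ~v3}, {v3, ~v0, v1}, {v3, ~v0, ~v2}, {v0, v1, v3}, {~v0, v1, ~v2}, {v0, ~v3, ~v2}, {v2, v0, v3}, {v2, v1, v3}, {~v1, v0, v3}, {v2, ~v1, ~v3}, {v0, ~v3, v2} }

v0 ↦ 1, v1 ↦ 1, v2 ↦ 0, v3 ↦ 0

Try v1 = 1.
Try v3 = 0.
From the singleton clause (~v2), v2 = 0.
From the singleton clause (v0), v0 = 1.
Every clause now holds.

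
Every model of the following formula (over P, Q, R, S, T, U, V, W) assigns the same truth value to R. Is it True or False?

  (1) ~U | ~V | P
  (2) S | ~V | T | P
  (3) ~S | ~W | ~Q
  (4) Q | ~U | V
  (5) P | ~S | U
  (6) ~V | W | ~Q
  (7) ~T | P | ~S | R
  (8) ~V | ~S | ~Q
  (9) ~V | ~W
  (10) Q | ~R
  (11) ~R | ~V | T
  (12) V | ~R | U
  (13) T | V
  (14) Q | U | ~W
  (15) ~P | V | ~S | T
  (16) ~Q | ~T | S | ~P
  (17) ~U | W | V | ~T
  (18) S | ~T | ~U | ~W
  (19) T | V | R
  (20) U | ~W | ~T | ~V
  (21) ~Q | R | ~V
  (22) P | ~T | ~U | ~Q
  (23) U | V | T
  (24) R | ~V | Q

False

Suppose R = 1.
From the singleton clause (Q), Q = 1.
Branch on S: set S = 0.
Branch on V: set V = 0.
From the singleton clause (U), U = 1.
From the singleton clause (T), T = 1.
From the singleton clause (~P), P = 0.
But (P) is also a unit clause — contradiction.
Backtrack on V: now try V = 1.
From the singleton clause (W), W = 1.
But (~W) is also a unit clause — contradiction.
Both values of V lead to a conflict.
Backtrack on S: now try S = 1.
From the singleton clause (~W), W = 0.
From the singleton clause (~V), V = 0.
From the singleton clause (U), U = 1.
From the singleton clause (T), T = 1.
But (~T) is also a unit clause — contradiction.
Both values of S lead to a conflict.
So every satisfying assignment has R = False.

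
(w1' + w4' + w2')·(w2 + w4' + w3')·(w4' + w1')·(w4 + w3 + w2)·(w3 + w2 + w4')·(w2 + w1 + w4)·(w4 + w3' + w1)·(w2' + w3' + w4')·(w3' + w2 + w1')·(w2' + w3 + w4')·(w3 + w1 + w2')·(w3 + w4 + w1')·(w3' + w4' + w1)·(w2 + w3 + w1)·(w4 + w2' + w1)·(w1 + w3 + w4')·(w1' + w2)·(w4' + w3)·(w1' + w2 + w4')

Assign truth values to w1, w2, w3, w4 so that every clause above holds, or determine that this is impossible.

Try w4 = 0.
Try w3 = 1.
Unit clause (w1) forces w1 = 1.
Unit clause (w2) forces w2 = 1.
All clauses are satisfied.

w1 ↦ 1,  w2 ↦ 1,  w3 ↦ 1,  w4 ↦ 0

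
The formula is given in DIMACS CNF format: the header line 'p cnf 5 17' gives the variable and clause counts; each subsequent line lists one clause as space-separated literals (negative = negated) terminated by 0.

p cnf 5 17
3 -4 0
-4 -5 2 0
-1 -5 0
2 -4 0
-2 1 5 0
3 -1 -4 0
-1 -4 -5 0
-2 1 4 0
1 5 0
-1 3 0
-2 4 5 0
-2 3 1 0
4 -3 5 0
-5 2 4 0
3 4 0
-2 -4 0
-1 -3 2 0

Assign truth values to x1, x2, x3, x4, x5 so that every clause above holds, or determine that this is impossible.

UNSATISFIABLE

Try x3 = True.
Try x1 = False.
The clause (x5) is unit, so x5 = True.
Try x4 = False.
The clause (¬x2) is unit, so x2 = False.
But (x2) is also a unit clause — contradiction.
That branch fails; take x4 = True instead.
The clause (x2) is unit, so x2 = True.
But (¬x2) is also a unit clause — contradiction.
Either choice for x4 ends in contradiction.
That branch fails; take x1 = True instead.
The clause (¬x5) is unit, so x5 = False.
The clause (x4) is unit, so x4 = True.
The clause (x2) is unit, so x2 = True.
But (¬x2) is also a unit clause — contradiction.
Either choice for x1 ends in contradiction.
That branch fails; take x3 = False instead.
The clause (¬x4) is unit, so x4 = False.
But (x4) is also a unit clause — contradiction.
Either choice for x3 ends in contradiction.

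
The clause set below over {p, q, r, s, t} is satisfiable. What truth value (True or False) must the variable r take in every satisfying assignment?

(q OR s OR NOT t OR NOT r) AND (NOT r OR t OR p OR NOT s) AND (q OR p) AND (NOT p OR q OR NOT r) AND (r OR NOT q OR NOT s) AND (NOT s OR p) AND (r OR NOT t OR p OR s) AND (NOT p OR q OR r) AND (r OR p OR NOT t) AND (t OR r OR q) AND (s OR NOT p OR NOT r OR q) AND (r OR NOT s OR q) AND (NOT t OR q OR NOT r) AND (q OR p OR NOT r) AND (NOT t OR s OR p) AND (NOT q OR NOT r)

Suppose r = true.
The clause (NOT q) is unit, so q = false.
The clause (p) is unit, so p = true.
But (NOT p) is also a unit clause — contradiction.
So every satisfying assignment has r = False.

False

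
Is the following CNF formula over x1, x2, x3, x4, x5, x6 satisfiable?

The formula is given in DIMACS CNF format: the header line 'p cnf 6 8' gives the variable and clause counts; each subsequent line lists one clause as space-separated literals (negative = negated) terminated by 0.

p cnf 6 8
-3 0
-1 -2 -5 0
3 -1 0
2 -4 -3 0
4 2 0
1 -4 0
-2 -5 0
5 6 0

From the singleton clause (¬x3), x3 = False.
From the singleton clause (¬x1), x1 = False.
From the singleton clause (¬x4), x4 = False.
From the singleton clause (x2), x2 = True.
From the singleton clause (¬x5), x5 = False.
From the singleton clause (x6), x6 = True.
All clauses are satisfied.
A satisfying assignment: x1 ↦ False, x2 ↦ True, x3 ↦ False, x4 ↦ False, x5 ↦ False, x6 ↦ True.

Yes, satisfiable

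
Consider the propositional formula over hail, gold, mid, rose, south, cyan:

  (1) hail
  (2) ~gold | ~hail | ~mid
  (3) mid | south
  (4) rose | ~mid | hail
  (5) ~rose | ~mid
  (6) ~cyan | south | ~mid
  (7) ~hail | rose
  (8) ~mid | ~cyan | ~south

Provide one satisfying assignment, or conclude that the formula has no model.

From the singleton clause (hail), hail = 1.
From the singleton clause (rose), rose = 1.
From the singleton clause (~mid), mid = 0.
From the singleton clause (south), south = 1.
Every clause is now satisfied; gold, cyan are unconstrained.

hail ↦ 1,  gold ↦ 0,  mid ↦ 0,  rose ↦ 1,  south ↦ 1,  cyan ↦ 1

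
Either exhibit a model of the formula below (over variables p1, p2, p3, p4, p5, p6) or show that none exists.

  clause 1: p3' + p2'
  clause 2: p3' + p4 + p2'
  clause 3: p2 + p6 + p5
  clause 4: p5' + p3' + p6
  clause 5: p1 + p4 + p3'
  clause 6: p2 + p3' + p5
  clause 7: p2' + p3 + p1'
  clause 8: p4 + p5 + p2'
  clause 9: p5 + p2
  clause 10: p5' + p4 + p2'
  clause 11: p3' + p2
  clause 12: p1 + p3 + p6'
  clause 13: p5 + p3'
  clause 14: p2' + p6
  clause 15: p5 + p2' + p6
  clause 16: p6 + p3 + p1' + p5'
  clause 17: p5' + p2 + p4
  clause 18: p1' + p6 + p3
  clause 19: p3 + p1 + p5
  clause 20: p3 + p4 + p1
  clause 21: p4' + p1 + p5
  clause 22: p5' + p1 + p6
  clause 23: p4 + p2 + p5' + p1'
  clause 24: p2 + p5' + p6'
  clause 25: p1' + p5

UNSATISFIABLE

Case p3 = 0:
Case p2 = 0:
The clause (p5) is unit, so p5 = 1.
The clause (p4) is unit, so p4 = 1.
The clause (p6') is unit, so p6 = 0.
The clause (p1') is unit, so p1 = 0.
That conflicts with the unit clause (p1).
Undo p2 and try p2 = 1.
The clause (p1') is unit, so p1 = 0.
The clause (p6') is unit, so p6 = 0.
That conflicts with the unit clause (p6).
Both values of p2 lead to a conflict.
Undo p3 and try p3 = 1.
The clause (p2') is unit, so p2 = 0.
That conflicts with the unit clause (p2).
Both values of p3 lead to a conflict.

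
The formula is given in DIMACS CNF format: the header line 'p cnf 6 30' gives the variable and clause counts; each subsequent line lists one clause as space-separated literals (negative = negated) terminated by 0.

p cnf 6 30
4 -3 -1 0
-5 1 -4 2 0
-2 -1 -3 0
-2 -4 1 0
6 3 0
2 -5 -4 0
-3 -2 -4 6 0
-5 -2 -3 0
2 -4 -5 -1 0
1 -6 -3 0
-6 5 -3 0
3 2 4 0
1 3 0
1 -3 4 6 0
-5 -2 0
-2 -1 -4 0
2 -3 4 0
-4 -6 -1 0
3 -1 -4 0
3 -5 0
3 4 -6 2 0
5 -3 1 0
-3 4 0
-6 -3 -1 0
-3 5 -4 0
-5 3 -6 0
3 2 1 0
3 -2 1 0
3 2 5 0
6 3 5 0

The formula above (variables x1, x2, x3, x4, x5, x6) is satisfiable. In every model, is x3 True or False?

Suppose x3 = True.
Unit clause (x4) forces x4 = True.
Unit clause (x5) forces x5 = True.
Unit clause (x2) forces x2 = True.
Now (¬x2) is unsatisfied and unit — conflict.
So every satisfying assignment has x3 = False.

False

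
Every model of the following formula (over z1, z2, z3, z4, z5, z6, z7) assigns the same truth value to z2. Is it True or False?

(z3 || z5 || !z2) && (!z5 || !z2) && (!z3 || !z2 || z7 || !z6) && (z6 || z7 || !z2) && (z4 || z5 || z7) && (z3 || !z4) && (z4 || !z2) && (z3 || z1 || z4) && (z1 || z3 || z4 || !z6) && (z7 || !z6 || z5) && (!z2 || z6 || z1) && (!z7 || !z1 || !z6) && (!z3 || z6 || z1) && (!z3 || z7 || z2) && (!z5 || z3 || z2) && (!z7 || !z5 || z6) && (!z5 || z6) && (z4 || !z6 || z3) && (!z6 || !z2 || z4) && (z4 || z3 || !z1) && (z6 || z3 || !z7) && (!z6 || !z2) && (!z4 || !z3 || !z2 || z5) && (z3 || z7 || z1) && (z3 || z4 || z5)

False

Suppose z2 = true.
Unit clause (!z5) forces z5 = false.
Unit clause (z3) forces z3 = true.
Unit clause (z4) forces z4 = true.
That conflicts with the unit clause (!z4).
So every satisfying assignment has z2 = False.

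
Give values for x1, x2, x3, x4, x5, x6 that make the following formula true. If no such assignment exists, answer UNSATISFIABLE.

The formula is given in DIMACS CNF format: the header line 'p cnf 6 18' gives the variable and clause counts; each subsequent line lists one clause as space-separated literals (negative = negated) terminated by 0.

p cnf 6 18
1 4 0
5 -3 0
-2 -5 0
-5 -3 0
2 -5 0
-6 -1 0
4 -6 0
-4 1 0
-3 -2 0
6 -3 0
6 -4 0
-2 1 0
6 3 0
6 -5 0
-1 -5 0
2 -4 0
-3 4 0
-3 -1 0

UNSATISFIABLE

Try x1 = True.
Unit clause (¬x6) forces x6 = False.
Unit clause (¬x3) forces x3 = False.
But (x3) is also a unit clause — contradiction.
That branch fails; take x1 = False instead.
Unit clause (x4) forces x4 = True.
But (¬x4) is also a unit clause — contradiction.
Neither x1 = True nor x1 = False works.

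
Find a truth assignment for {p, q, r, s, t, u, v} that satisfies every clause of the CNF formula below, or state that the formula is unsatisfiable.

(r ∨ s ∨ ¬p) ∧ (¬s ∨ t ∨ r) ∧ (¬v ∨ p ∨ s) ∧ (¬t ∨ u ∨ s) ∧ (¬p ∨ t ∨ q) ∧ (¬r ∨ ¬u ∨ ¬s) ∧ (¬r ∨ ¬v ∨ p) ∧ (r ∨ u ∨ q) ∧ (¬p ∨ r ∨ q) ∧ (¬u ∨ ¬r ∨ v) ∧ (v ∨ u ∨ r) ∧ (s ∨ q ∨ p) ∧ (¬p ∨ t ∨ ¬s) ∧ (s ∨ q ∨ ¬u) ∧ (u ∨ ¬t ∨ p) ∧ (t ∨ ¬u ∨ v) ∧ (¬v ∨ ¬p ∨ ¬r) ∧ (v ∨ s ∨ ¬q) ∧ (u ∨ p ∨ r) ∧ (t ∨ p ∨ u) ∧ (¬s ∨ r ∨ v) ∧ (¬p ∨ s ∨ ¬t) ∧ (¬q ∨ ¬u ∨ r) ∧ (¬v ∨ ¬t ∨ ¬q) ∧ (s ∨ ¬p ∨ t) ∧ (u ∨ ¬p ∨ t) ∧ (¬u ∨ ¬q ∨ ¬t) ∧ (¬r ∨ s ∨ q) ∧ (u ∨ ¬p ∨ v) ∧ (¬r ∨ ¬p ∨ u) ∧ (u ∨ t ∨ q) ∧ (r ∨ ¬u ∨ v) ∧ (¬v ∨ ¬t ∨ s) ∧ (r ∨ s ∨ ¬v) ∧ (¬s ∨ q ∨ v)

p ↦ False; q ↦ False; r ↦ False; s ↦ True; t ↦ True; u ↦ True; v ↦ True

Suppose r = False.
Suppose s = True.
Unit clause (t) forces t = True.
Unit clause (v) forces v = True.
Unit clause (¬q) forces q = False.
Unit clause (u) forces u = True.
Unit clause (¬p) forces p = False.
Every clause now holds.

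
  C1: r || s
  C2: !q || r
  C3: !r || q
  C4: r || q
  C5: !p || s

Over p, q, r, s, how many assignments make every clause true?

There are 2^4 = 16 truth assignments over (p, q, r, s).
Split on q. With q = true, the clauses containing q are satisfied and !q drops from the rest; 3 of the 2^3 = 8 assignments to the other variables satisfy what remains.
With q = false, by the same count on the reduced clause set, 0 assignments work.
Total: 3 + 0 = 3.

3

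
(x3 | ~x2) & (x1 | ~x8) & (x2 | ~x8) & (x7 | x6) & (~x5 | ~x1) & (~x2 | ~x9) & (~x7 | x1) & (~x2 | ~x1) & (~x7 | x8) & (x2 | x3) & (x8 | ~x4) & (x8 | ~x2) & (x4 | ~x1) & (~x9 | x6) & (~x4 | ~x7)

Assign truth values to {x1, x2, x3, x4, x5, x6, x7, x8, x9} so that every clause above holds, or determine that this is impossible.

x1 ↦ 0, x2 ↦ 0, x3 ↦ 1, x4 ↦ 0, x5 ↦ 0, x6 ↦ 1, x7 ↦ 0, x8 ↦ 0, x9 ↦ 1

Try x3 = 1.
Try x1 = 0.
(~x8) alone gives x8 = 0.
(~x7) alone gives x7 = 0.
(x6) alone gives x6 = 1.
(~x4) alone gives x4 = 0.
(~x2) alone gives x2 = 0.
Every clause is now satisfied; x5, x9 are unconstrained.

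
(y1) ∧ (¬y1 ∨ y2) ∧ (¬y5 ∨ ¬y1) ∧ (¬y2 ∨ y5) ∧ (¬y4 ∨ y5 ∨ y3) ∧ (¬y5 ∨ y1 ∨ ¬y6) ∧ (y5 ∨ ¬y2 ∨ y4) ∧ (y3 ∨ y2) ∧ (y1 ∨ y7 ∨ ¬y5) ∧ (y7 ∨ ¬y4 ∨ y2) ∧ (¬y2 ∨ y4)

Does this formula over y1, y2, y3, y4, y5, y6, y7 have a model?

No

From the singleton clause (y1), y1 = True.
From the singleton clause (y2), y2 = True.
From the singleton clause (¬y5), y5 = False.
But (y5) is also a unit clause — contradiction.
No assignment satisfies every clause.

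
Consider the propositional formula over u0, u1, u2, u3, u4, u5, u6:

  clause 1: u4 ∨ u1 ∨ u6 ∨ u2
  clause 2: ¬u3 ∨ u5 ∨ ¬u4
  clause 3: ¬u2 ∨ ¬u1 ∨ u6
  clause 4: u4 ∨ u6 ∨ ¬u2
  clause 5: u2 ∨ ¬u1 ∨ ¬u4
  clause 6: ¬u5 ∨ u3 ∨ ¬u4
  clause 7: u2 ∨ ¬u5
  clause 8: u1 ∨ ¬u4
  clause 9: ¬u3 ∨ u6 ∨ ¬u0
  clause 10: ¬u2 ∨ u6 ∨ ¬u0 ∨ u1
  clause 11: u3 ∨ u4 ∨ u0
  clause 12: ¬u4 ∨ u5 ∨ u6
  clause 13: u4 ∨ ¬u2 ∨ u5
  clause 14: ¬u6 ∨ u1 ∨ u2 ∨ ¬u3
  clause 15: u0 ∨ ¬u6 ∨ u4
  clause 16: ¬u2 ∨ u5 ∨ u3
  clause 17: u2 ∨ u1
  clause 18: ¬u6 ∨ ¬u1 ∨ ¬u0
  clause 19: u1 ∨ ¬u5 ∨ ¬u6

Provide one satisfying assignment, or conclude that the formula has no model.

u0: False, u1: True, u2: True, u3: True, u4: True, u5: True, u6: True

Try u2 = True.
Try u1 = True.
The clause (u6) is unit, so u6 = True.
The clause (¬u0) is unit, so u0 = False.
The clause (u4) is unit, so u4 = True.
Try u3 = True.
The clause (u5) is unit, so u5 = True.
All clauses are satisfied.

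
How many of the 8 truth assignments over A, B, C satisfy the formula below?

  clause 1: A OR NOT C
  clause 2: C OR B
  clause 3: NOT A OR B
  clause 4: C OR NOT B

There are 2^3 = 8 truth assignments over (A, B, C).
Split on A. With A = true, the clauses containing A are satisfied and NOT A drops from the rest; 1 of the 2^2 = 4 assignments to the other variables satisfy what remains.
With A = false, by the same count on the reduced clause set, 0 assignments work.
(One model: A=T, B=T, C=T.)
Total: 1 + 0 = 1.

1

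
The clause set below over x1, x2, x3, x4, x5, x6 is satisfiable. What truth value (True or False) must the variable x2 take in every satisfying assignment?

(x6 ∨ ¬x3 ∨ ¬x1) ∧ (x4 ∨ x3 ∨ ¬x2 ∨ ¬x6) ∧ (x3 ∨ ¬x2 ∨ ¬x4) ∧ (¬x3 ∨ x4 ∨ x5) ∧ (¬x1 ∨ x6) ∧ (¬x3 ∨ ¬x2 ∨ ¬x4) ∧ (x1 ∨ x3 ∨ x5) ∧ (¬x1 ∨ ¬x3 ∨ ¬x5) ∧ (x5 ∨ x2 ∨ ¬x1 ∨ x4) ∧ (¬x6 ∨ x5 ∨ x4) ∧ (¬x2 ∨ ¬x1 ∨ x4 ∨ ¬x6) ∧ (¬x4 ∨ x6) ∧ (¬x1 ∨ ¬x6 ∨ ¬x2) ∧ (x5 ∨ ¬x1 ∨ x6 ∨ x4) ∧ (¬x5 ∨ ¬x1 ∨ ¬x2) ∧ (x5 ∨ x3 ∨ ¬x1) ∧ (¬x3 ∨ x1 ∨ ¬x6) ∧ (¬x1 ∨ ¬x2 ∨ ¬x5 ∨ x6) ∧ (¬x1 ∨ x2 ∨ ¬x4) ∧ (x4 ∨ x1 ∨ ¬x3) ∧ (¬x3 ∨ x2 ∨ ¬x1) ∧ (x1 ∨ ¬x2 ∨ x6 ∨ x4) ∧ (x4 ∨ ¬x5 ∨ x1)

Suppose x2 = True.
Case x3 = True:
From the singleton clause (¬x4), x4 = False.
From the singleton clause (x5), x5 = True.
From the singleton clause (¬x1), x1 = False.
That conflicts with the unit clause (x1).
That branch fails; take x3 = False instead.
From the singleton clause (¬x4), x4 = False.
From the singleton clause (¬x6), x6 = False.
From the singleton clause (¬x1), x1 = False.
That conflicts with the unit clause (x1).
Neither x3 = True nor x3 = False works.
So every satisfying assignment has x2 = False.

False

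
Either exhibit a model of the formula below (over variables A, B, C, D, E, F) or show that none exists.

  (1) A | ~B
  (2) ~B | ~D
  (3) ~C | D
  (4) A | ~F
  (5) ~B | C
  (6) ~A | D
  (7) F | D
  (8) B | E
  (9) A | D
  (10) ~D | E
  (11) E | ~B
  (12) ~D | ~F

A: 1,  B: 0,  C: 1,  D: 1,  E: 1,  F: 0

Case A = 1:
(D) alone gives D = 1.
(~B) alone gives B = 0.
(E) alone gives E = 1.
(~F) alone gives F = 0.
No clause remains; C is free.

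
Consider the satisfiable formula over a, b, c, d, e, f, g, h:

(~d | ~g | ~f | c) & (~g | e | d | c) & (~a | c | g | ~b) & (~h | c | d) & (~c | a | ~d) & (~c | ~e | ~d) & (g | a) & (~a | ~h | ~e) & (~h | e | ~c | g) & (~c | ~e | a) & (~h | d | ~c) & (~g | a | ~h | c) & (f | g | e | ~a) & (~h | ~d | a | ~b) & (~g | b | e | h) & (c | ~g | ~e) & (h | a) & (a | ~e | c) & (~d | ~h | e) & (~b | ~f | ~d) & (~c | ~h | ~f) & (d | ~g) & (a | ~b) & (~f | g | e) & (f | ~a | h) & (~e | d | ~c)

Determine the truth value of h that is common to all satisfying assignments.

False

Suppose h = 1.
Case c = 1:
(d) alone gives d = 1.
(a) alone gives a = 1.
(~e) alone gives e = 0.
That conflicts with the unit clause (e).
Undo c and try c = 0.
(d) alone gives d = 1.
(e) alone gives e = 1.
(~a) alone gives a = 0.
That conflicts with the unit clause (a).
Both values of c lead to a conflict.
So every satisfying assignment has h = False.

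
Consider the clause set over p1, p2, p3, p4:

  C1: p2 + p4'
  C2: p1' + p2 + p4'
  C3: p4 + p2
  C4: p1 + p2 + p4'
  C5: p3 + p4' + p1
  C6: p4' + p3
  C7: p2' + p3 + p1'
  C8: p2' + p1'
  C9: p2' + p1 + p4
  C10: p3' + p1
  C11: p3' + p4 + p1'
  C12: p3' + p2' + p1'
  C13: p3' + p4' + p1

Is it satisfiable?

Suppose p2 = 1.
From the singleton clause (p1'), p1 = 0.
From the singleton clause (p4), p4 = 1.
From the singleton clause (p3), p3 = 1.
Now (p3') is unsatisfied and unit — conflict.
That branch fails; take p2 = 0 instead.
From the singleton clause (p4'), p4 = 0.
Now (p4) is unsatisfied and unit — conflict.
Both values of p2 lead to a conflict.
No assignment satisfies every clause.

No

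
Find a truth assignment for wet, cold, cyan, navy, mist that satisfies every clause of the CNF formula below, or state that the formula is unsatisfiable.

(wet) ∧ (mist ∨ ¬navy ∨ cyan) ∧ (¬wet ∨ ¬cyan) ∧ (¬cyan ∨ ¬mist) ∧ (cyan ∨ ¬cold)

From the singleton clause (wet), wet = True.
From the singleton clause (¬cyan), cyan = False.
From the singleton clause (¬cold), cold = False.
Branch on mist: set mist = True.
All clauses hold; navy can take either value.

wet ↦ True, cold ↦ False, cyan ↦ False, navy ↦ True, mist ↦ True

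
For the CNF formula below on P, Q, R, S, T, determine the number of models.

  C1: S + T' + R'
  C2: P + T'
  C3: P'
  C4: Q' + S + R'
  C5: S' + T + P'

7

There are 2^5 = 32 truth assignments over (P, Q, R, S, T).
Split on T. With T = 1, the clauses containing T are satisfied and T' drops from the rest; 0 of the 2^4 = 16 assignments to the other variables satisfy what remains.
With T = 0, by the same count on the reduced clause set, 7 assignments work.
Total: 0 + 7 = 7.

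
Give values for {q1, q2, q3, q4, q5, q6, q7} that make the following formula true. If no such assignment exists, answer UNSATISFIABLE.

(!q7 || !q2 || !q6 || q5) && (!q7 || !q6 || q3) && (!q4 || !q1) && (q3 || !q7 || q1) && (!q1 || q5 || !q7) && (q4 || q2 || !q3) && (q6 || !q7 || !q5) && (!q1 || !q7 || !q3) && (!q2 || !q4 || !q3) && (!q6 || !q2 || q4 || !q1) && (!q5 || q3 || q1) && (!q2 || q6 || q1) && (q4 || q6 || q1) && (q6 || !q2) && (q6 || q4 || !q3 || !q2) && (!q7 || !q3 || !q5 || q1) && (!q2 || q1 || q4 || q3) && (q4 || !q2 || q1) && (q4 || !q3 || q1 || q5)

Branch on q4: set q4 = true.
The clause (!q1) is unit, so q1 = false.
Branch on q3: set q3 = true.
The clause (!q2) is unit, so q2 = false.
Branch on q7: set q7 = false.
All clauses hold; q5, q6 can take either value.

q1: false,  q2: false,  q3: true,  q4: true,  q5: true,  q6: false,  q7: false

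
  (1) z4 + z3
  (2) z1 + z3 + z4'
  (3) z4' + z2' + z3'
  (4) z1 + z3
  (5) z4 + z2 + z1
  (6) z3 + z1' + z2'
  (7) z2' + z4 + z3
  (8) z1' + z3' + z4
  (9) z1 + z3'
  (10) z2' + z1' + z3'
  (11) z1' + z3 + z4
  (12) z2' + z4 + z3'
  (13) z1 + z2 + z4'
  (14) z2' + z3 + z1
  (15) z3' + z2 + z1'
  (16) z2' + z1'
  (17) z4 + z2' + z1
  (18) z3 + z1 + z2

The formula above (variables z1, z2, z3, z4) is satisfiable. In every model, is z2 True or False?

Suppose z2 = 1.
(z1') alone gives z1 = 0.
(z3) alone gives z3 = 1.
Now (z3') is unsatisfied and unit — conflict.
So every satisfying assignment has z2 = False.

False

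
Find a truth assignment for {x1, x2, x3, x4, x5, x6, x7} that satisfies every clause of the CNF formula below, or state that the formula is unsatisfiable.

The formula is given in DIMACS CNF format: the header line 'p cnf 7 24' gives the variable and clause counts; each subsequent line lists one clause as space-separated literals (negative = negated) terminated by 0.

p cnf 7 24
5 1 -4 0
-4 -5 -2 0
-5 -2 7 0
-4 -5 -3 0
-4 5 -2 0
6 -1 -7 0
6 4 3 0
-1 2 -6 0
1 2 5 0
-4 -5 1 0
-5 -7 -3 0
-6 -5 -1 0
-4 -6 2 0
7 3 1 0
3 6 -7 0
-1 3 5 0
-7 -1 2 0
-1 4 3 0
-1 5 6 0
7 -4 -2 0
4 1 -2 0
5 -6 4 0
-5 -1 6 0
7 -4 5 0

Branch on x5: set x5 = True.
Branch on x4: set x4 = False.
Branch on x2: set x2 = False.
Branch on x6: set x6 = False.
The clause (x3) is unit, so x3 = True.
The clause (¬x7) is unit, so x7 = False.
The clause (¬x1) is unit, so x1 = False.
All clauses are satisfied.

x1: False, x2: False, x3: True, x4: False, x5: True, x6: False, x7: False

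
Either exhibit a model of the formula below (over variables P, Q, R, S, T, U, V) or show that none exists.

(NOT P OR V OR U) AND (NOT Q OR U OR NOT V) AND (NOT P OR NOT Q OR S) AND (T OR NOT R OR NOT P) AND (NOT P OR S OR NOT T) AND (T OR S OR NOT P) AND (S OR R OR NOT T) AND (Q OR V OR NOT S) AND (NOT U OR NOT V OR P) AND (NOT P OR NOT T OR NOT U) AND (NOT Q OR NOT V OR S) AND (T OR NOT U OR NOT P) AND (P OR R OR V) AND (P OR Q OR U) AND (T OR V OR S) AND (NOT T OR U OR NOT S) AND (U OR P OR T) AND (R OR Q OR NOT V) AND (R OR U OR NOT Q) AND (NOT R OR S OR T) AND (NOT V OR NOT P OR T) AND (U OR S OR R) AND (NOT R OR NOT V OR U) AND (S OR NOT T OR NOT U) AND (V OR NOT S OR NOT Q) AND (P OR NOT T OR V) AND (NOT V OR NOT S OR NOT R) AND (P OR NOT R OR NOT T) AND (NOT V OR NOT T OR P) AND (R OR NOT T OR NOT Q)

UNSATISFIABLE

Branch on P: set P = false.
Branch on U: set U = false.
The clause (Q) is unit, so Q = true.
The clause (NOT V) is unit, so V = false.
The clause (R) is unit, so R = true.
The clause (T) is unit, so T = true.
That conflicts with the unit clause (NOT T).
So U must be the other value — set U = true.
The clause (NOT V) is unit, so V = false.
The clause (R) is unit, so R = true.
The clause (NOT T) is unit, so T = false.
The clause (S) is unit, so S = true.
The clause (Q) is unit, so Q = true.
That conflicts with the unit clause (NOT Q).
Neither U = true nor U = false works.
So P must be the other value — set P = true.
Branch on V: set V = true.
The clause (T) is unit, so T = true.
The clause (S) is unit, so S = true.
The clause (NOT U) is unit, so U = false.
That conflicts with the unit clause (U).
So V must be the other value — set V = false.
The clause (U) is unit, so U = true.
The clause (NOT T) is unit, so T = false.
That conflicts with the unit clause (T).
Neither V = true nor V = false works.
Neither P = true nor P = false works.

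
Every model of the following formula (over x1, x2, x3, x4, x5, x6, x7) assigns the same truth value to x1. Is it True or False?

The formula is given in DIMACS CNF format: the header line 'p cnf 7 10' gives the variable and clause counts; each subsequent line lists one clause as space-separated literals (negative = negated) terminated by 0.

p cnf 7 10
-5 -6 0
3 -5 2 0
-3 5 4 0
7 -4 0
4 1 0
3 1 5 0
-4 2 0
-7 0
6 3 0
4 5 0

True

Suppose x1 = False.
Unit clause (x4) forces x4 = True.
Unit clause (x7) forces x7 = True.
That conflicts with the unit clause (¬x7).
So every satisfying assignment has x1 = True.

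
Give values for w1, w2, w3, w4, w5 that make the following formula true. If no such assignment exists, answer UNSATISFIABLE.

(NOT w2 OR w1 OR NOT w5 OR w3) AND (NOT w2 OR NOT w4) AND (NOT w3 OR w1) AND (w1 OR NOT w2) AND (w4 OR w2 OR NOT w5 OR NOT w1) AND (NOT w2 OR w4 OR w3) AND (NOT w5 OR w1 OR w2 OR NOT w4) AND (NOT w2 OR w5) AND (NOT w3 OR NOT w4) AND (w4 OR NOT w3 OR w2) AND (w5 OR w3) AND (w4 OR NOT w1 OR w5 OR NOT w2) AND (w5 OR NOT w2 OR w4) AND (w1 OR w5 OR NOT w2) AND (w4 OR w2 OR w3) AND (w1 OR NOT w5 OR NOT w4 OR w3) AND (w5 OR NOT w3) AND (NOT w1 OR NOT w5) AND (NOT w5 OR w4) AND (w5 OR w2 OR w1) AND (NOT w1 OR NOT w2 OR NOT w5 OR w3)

Branch on w2: set w2 = false.
Branch on w3: set w3 = false.
(w5) alone gives w5 = true.
(w4) alone gives w4 = true.
(w1) alone gives w1 = true.
That conflicts with the unit clause (NOT w1).
So w3 must be the other value — set w3 = true.
(w1) alone gives w1 = true.
(NOT w4) alone gives w4 = false.
That conflicts with the unit clause (w4).
Both values of w3 lead to a conflict.
So w2 must be the other value — set w2 = true.
(NOT w4) alone gives w4 = false.
(w1) alone gives w1 = true.
(w3) alone gives w3 = true.
(w5) alone gives w5 = true.
That conflicts with the unit clause (NOT w5).
Both values of w2 lead to a conflict.

UNSATISFIABLE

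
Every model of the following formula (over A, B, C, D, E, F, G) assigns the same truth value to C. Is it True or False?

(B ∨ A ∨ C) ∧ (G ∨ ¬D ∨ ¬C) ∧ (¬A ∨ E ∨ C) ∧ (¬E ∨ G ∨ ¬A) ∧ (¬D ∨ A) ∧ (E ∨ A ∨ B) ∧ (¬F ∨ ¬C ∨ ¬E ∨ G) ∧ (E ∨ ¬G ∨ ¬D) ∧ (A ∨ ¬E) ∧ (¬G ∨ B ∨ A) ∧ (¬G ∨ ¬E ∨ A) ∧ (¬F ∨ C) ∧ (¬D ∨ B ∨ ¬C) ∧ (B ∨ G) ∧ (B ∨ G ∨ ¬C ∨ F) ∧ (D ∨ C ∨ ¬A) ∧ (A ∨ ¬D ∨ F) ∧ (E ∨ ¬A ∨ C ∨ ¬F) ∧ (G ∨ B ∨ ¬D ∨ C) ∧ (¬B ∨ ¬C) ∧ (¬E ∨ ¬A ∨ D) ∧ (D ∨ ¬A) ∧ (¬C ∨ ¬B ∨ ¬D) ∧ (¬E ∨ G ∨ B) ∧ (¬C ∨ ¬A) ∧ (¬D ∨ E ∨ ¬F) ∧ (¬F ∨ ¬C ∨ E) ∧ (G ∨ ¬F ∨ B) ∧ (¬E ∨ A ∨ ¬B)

False

Suppose C = True.
From the singleton clause (¬B), B = False.
From the singleton clause (¬D), D = False.
From the singleton clause (G), G = True.
From the singleton clause (A), A = True.
Now (¬A) is unsatisfied and unit — conflict.
So every satisfying assignment has C = False.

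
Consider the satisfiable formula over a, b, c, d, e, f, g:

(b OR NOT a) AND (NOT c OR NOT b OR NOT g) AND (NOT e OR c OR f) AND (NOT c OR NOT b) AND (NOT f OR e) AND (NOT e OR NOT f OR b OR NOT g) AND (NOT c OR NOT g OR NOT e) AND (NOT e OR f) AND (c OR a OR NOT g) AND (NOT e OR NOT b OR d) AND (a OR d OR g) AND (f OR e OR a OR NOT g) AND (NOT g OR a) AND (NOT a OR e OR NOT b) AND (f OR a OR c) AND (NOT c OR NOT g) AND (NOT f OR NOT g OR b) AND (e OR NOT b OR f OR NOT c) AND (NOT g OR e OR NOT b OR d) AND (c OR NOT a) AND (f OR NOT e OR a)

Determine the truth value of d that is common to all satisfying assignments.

Suppose d = false.
Case b = true:
From the singleton clause (NOT c), c = false.
From the singleton clause (NOT e), e = false.
From the singleton clause (NOT f), f = false.
From the singleton clause (NOT a), a = false.
That conflicts with the unit clause (a).
So b must be the other value — set b = false.
From the singleton clause (NOT a), a = false.
From the singleton clause (g), g = true.
That conflicts with the unit clause (NOT g).
Either choice for b ends in contradiction.
So every satisfying assignment has d = True.

True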